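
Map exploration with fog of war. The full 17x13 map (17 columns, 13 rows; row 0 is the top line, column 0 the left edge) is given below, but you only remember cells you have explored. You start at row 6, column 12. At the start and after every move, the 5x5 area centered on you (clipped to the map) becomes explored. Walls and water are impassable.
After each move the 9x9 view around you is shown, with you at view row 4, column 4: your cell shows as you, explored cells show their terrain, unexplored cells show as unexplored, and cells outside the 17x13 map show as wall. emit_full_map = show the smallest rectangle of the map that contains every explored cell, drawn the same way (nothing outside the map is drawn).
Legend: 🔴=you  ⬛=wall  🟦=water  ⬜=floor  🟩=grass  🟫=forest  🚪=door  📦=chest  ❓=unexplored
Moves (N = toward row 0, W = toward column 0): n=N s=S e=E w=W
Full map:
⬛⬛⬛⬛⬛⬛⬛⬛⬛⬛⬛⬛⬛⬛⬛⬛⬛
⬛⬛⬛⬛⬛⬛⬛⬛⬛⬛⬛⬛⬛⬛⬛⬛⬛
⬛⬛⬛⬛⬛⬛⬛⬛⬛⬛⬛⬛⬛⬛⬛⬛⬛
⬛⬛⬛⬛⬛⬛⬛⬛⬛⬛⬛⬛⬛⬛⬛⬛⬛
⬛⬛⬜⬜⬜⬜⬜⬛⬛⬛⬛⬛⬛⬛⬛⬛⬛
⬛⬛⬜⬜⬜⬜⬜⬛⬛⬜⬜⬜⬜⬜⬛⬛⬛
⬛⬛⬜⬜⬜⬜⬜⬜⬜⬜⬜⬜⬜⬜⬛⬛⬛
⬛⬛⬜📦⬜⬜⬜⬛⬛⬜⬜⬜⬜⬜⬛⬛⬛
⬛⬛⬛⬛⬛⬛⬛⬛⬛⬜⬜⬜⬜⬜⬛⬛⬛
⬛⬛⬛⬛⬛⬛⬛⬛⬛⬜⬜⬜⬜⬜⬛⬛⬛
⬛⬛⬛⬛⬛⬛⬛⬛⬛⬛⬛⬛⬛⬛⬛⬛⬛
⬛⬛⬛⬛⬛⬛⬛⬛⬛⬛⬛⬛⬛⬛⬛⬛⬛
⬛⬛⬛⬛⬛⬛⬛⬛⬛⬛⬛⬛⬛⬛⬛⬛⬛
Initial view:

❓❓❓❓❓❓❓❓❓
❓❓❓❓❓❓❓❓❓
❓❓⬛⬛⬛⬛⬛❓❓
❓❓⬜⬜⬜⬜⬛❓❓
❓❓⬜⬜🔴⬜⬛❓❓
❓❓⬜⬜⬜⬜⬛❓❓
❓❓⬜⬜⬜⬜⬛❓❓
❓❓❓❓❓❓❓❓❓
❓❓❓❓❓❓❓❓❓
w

❓❓❓❓❓❓❓❓❓
❓❓❓❓❓❓❓❓❓
❓❓⬛⬛⬛⬛⬛⬛❓
❓❓⬜⬜⬜⬜⬜⬛❓
❓❓⬜⬜🔴⬜⬜⬛❓
❓❓⬜⬜⬜⬜⬜⬛❓
❓❓⬜⬜⬜⬜⬜⬛❓
❓❓❓❓❓❓❓❓❓
❓❓❓❓❓❓❓❓❓

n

❓❓❓❓❓❓❓❓❓
❓❓❓❓❓❓❓❓❓
❓❓⬛⬛⬛⬛⬛❓❓
❓❓⬛⬛⬛⬛⬛⬛❓
❓❓⬜⬜🔴⬜⬜⬛❓
❓❓⬜⬜⬜⬜⬜⬛❓
❓❓⬜⬜⬜⬜⬜⬛❓
❓❓⬜⬜⬜⬜⬜⬛❓
❓❓❓❓❓❓❓❓❓

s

❓❓❓❓❓❓❓❓❓
❓❓⬛⬛⬛⬛⬛❓❓
❓❓⬛⬛⬛⬛⬛⬛❓
❓❓⬜⬜⬜⬜⬜⬛❓
❓❓⬜⬜🔴⬜⬜⬛❓
❓❓⬜⬜⬜⬜⬜⬛❓
❓❓⬜⬜⬜⬜⬜⬛❓
❓❓❓❓❓❓❓❓❓
❓❓❓❓❓❓❓❓❓

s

❓❓⬛⬛⬛⬛⬛❓❓
❓❓⬛⬛⬛⬛⬛⬛❓
❓❓⬜⬜⬜⬜⬜⬛❓
❓❓⬜⬜⬜⬜⬜⬛❓
❓❓⬜⬜🔴⬜⬜⬛❓
❓❓⬜⬜⬜⬜⬜⬛❓
❓❓⬜⬜⬜⬜⬜❓❓
❓❓❓❓❓❓❓❓❓
❓❓❓❓❓❓❓❓❓

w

❓❓❓⬛⬛⬛⬛⬛❓
❓❓❓⬛⬛⬛⬛⬛⬛
❓❓⬛⬜⬜⬜⬜⬜⬛
❓❓⬜⬜⬜⬜⬜⬜⬛
❓❓⬛⬜🔴⬜⬜⬜⬛
❓❓⬛⬜⬜⬜⬜⬜⬛
❓❓⬛⬜⬜⬜⬜⬜❓
❓❓❓❓❓❓❓❓❓
❓❓❓❓❓❓❓❓❓

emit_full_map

❓⬛⬛⬛⬛⬛❓
❓⬛⬛⬛⬛⬛⬛
⬛⬜⬜⬜⬜⬜⬛
⬜⬜⬜⬜⬜⬜⬛
⬛⬜🔴⬜⬜⬜⬛
⬛⬜⬜⬜⬜⬜⬛
⬛⬜⬜⬜⬜⬜❓

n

❓❓❓❓❓❓❓❓❓
❓❓❓⬛⬛⬛⬛⬛❓
❓❓⬛⬛⬛⬛⬛⬛⬛
❓❓⬛⬜⬜⬜⬜⬜⬛
❓❓⬜⬜🔴⬜⬜⬜⬛
❓❓⬛⬜⬜⬜⬜⬜⬛
❓❓⬛⬜⬜⬜⬜⬜⬛
❓❓⬛⬜⬜⬜⬜⬜❓
❓❓❓❓❓❓❓❓❓

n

❓❓❓❓❓❓❓❓❓
❓❓❓❓❓❓❓❓❓
❓❓⬛⬛⬛⬛⬛⬛❓
❓❓⬛⬛⬛⬛⬛⬛⬛
❓❓⬛⬜🔴⬜⬜⬜⬛
❓❓⬜⬜⬜⬜⬜⬜⬛
❓❓⬛⬜⬜⬜⬜⬜⬛
❓❓⬛⬜⬜⬜⬜⬜⬛
❓❓⬛⬜⬜⬜⬜⬜❓

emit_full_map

⬛⬛⬛⬛⬛⬛❓
⬛⬛⬛⬛⬛⬛⬛
⬛⬜🔴⬜⬜⬜⬛
⬜⬜⬜⬜⬜⬜⬛
⬛⬜⬜⬜⬜⬜⬛
⬛⬜⬜⬜⬜⬜⬛
⬛⬜⬜⬜⬜⬜❓


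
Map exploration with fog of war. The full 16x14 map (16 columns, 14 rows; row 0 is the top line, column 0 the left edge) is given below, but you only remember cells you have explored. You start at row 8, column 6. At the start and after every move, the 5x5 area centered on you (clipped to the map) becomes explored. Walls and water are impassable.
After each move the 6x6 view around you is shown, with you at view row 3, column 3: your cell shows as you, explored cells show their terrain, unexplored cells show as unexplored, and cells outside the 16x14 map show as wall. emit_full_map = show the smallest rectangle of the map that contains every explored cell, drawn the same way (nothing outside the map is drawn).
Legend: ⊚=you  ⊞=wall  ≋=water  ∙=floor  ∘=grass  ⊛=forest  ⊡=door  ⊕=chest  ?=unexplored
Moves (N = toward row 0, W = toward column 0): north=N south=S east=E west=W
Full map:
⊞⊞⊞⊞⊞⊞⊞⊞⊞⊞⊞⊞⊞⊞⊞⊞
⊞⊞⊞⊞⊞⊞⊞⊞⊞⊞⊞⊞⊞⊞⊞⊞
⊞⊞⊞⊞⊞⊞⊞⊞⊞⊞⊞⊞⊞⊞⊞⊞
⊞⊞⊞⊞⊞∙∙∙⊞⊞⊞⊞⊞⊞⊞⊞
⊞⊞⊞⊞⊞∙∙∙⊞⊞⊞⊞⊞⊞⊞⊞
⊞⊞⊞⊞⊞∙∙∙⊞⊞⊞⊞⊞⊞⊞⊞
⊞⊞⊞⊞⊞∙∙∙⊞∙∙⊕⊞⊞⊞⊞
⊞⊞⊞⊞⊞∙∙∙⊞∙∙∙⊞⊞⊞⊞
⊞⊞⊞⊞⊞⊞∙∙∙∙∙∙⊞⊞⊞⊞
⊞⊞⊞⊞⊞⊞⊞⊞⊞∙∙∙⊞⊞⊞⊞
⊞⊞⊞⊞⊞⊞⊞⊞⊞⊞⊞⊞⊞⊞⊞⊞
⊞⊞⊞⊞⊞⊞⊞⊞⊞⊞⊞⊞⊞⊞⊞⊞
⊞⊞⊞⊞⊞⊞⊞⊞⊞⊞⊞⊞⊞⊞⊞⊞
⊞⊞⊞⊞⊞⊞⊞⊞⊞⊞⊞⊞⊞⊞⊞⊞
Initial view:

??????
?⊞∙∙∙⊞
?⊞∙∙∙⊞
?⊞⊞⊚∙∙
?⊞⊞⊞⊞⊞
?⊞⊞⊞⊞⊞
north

??????
?⊞∙∙∙⊞
?⊞∙∙∙⊞
?⊞∙⊚∙⊞
?⊞⊞∙∙∙
?⊞⊞⊞⊞⊞

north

??????
?⊞∙∙∙⊞
?⊞∙∙∙⊞
?⊞∙⊚∙⊞
?⊞∙∙∙⊞
?⊞⊞∙∙∙

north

??????
?⊞∙∙∙⊞
?⊞∙∙∙⊞
?⊞∙⊚∙⊞
?⊞∙∙∙⊞
?⊞∙∙∙⊞

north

??????
?⊞⊞⊞⊞⊞
?⊞∙∙∙⊞
?⊞∙⊚∙⊞
?⊞∙∙∙⊞
?⊞∙∙∙⊞

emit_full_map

⊞⊞⊞⊞⊞
⊞∙∙∙⊞
⊞∙⊚∙⊞
⊞∙∙∙⊞
⊞∙∙∙⊞
⊞∙∙∙⊞
⊞⊞∙∙∙
⊞⊞⊞⊞⊞
⊞⊞⊞⊞⊞

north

??????
?⊞⊞⊞⊞⊞
?⊞⊞⊞⊞⊞
?⊞∙⊚∙⊞
?⊞∙∙∙⊞
?⊞∙∙∙⊞

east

??????
⊞⊞⊞⊞⊞⊞
⊞⊞⊞⊞⊞⊞
⊞∙∙⊚⊞⊞
⊞∙∙∙⊞⊞
⊞∙∙∙⊞⊞

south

⊞⊞⊞⊞⊞⊞
⊞⊞⊞⊞⊞⊞
⊞∙∙∙⊞⊞
⊞∙∙⊚⊞⊞
⊞∙∙∙⊞⊞
⊞∙∙∙⊞∙

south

⊞⊞⊞⊞⊞⊞
⊞∙∙∙⊞⊞
⊞∙∙∙⊞⊞
⊞∙∙⊚⊞⊞
⊞∙∙∙⊞∙
⊞∙∙∙⊞∙

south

⊞∙∙∙⊞⊞
⊞∙∙∙⊞⊞
⊞∙∙∙⊞⊞
⊞∙∙⊚⊞∙
⊞∙∙∙⊞∙
⊞⊞∙∙∙∙

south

⊞∙∙∙⊞⊞
⊞∙∙∙⊞⊞
⊞∙∙∙⊞∙
⊞∙∙⊚⊞∙
⊞⊞∙∙∙∙
⊞⊞⊞⊞⊞∙

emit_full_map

⊞⊞⊞⊞⊞⊞
⊞⊞⊞⊞⊞⊞
⊞∙∙∙⊞⊞
⊞∙∙∙⊞⊞
⊞∙∙∙⊞⊞
⊞∙∙∙⊞∙
⊞∙∙⊚⊞∙
⊞⊞∙∙∙∙
⊞⊞⊞⊞⊞∙
⊞⊞⊞⊞⊞?


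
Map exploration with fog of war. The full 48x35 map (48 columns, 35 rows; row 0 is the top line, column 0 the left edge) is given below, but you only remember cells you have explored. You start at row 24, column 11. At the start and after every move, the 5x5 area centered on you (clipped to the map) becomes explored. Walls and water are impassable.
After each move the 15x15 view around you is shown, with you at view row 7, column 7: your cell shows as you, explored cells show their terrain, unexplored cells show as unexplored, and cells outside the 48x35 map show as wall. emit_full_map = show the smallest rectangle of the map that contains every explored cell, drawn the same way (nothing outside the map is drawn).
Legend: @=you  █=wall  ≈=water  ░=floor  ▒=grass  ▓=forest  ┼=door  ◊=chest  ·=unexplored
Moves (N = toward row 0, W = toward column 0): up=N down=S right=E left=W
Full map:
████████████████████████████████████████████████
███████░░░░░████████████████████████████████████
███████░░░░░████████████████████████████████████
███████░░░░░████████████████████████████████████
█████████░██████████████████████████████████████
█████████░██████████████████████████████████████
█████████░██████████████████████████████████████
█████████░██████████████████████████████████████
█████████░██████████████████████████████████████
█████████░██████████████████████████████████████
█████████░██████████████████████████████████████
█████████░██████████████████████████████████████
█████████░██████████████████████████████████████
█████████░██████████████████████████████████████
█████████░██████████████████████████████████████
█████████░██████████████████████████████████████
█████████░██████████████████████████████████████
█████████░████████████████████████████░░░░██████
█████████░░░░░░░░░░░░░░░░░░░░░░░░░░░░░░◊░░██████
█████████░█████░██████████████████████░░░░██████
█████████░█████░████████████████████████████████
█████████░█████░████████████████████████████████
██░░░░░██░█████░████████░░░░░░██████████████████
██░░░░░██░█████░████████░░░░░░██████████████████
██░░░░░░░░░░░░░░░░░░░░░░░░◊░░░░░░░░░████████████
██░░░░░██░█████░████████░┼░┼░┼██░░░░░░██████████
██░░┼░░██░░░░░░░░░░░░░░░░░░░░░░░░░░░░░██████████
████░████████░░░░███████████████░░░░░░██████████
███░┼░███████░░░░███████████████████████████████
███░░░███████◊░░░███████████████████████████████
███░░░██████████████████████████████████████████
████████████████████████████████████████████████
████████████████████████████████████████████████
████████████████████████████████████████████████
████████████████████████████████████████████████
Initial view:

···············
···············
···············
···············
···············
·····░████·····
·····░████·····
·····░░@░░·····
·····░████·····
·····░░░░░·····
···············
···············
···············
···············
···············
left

···············
···············
···············
···············
···············
·····█░████····
·····█░████····
·····░░@░░░····
·····█░████····
·····█░░░░░····
···············
···············
···············
···············
···············

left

···············
···············
···············
···············
···············
·····██░████···
·····██░████···
·····░░@░░░░···
·····██░████···
·····██░░░░░···
···············
···············
···············
···············
···············

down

···············
···············
···············
···············
·····██░████···
·····██░████···
·····░░░░░░░···
·····██@████···
·····██░░░░░···
·····█████·····
···············
···············
···············
···············
···············

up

···············
···············
···············
···············
···············
·····██░████···
·····██░████···
·····░░@░░░░···
·····██░████···
·····██░░░░░···
·····█████·····
···············
···············
···············
···············

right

···············
···············
···············
···············
···············
····██░████····
····██░████····
····░░░@░░░····
····██░████····
····██░░░░░····
····█████······
···············
···············
···············
···············

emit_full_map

██░████
██░████
░░░@░░░
██░████
██░░░░░
█████··

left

···············
···············
···············
···············
···············
·····██░████···
·····██░████···
·····░░@░░░░···
·····██░████···
·····██░░░░░···
·····█████·····
···············
···············
···············
···············

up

···············
···············
···············
···············
···············
·····██░██·····
·····██░████···
·····██@████···
·····░░░░░░░···
·····██░████···
·····██░░░░░···
·····█████·····
···············
···············
···············

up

···············
···············
···············
···············
···············
·····██░██·····
·····██░██·····
·····██@████···
·····██░████···
·····░░░░░░░···
·····██░████···
·····██░░░░░···
·····█████·····
···············
···············

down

···············
···············
···············
···············
·····██░██·····
·····██░██·····
·····██░████···
·····██@████···
·····░░░░░░░···
·····██░████···
·····██░░░░░···
·····█████·····
···············
···············
···············

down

···············
···············
···············
·····██░██·····
·····██░██·····
·····██░████···
·····██░████···
·····░░@░░░░···
·····██░████···
·····██░░░░░···
·····█████·····
···············
···············
···············
···············

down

···············
···············
·····██░██·····
·····██░██·····
·····██░████···
·····██░████···
·····░░░░░░░···
·····██@████···
·····██░░░░░···
·····█████·····
···············
···············
···············
···············
···············

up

···············
···············
···············
·····██░██·····
·····██░██·····
·····██░████···
·····██░████···
·····░░@░░░░···
·····██░████···
·····██░░░░░···
·····█████·····
···············
···············
···············
···············

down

···············
···············
·····██░██·····
·····██░██·····
·····██░████···
·····██░████···
·····░░░░░░░···
·····██@████···
·····██░░░░░···
·····█████·····
···············
···············
···············
···············
···············

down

···············
·····██░██·····
·····██░██·····
·····██░████···
·····██░████···
·····░░░░░░░···
·····██░████···
·····██@░░░░···
·····█████·····
·····█████·····
···············
···············
···············
···············
···············

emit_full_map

██░██··
██░██··
██░████
██░████
░░░░░░░
██░████
██@░░░░
█████··
█████··


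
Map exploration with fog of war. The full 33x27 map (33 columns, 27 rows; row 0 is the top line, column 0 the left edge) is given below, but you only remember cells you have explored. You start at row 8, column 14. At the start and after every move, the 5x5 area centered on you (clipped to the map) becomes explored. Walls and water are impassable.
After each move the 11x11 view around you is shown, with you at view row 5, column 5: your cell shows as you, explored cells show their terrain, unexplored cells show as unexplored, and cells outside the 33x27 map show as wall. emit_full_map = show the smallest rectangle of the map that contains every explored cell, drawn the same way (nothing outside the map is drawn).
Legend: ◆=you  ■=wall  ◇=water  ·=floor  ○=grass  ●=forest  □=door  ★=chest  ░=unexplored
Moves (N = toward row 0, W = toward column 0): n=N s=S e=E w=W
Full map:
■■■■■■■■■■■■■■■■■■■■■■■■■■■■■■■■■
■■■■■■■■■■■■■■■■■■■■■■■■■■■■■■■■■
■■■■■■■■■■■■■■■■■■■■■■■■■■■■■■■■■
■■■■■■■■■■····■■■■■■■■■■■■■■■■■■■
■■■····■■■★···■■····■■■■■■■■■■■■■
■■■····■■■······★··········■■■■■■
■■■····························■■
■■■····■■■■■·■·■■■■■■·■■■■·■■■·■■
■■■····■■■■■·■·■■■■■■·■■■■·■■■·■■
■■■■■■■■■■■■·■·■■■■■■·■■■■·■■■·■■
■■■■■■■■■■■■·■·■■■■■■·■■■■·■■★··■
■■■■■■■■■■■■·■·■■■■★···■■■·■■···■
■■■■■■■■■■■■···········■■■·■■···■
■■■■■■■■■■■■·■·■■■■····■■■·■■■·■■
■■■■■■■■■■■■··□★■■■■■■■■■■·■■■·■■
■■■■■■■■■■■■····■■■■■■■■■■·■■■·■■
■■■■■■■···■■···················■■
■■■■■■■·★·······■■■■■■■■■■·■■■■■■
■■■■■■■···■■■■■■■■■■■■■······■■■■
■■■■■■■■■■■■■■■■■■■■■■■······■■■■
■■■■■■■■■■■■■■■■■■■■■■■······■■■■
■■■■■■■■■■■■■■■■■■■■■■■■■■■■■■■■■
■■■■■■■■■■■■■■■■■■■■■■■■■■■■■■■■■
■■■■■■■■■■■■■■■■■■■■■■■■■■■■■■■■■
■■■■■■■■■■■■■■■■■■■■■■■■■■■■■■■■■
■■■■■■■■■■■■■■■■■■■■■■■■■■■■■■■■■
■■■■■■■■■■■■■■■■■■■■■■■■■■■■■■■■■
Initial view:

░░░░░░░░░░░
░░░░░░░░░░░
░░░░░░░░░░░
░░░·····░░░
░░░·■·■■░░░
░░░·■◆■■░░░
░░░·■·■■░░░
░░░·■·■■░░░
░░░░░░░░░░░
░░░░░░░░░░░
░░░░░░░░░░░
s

░░░░░░░░░░░
░░░░░░░░░░░
░░░·····░░░
░░░·■·■■░░░
░░░·■·■■░░░
░░░·■◆■■░░░
░░░·■·■■░░░
░░░·■·■■░░░
░░░░░░░░░░░
░░░░░░░░░░░
░░░░░░░░░░░

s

░░░░░░░░░░░
░░░·····░░░
░░░·■·■■░░░
░░░·■·■■░░░
░░░·■·■■░░░
░░░·■◆■■░░░
░░░·■·■■░░░
░░░·····░░░
░░░░░░░░░░░
░░░░░░░░░░░
░░░░░░░░░░░

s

░░░·····░░░
░░░·■·■■░░░
░░░·■·■■░░░
░░░·■·■■░░░
░░░·■·■■░░░
░░░·■◆■■░░░
░░░·····░░░
░░░·■·■■░░░
░░░░░░░░░░░
░░░░░░░░░░░
░░░░░░░░░░░

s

░░░·■·■■░░░
░░░·■·■■░░░
░░░·■·■■░░░
░░░·■·■■░░░
░░░·■·■■░░░
░░░··◆··░░░
░░░·■·■■░░░
░░░··□★■░░░
░░░░░░░░░░░
░░░░░░░░░░░
░░░░░░░░░░░

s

░░░·■·■■░░░
░░░·■·■■░░░
░░░·■·■■░░░
░░░·■·■■░░░
░░░·····░░░
░░░·■◆■■░░░
░░░··□★■░░░
░░░····■░░░
░░░░░░░░░░░
░░░░░░░░░░░
░░░░░░░░░░░

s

░░░·■·■■░░░
░░░·■·■■░░░
░░░·■·■■░░░
░░░·····░░░
░░░·■·■■░░░
░░░··◆★■░░░
░░░····■░░░
░░░·····░░░
░░░░░░░░░░░
░░░░░░░░░░░
░░░░░░░░░░░

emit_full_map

·····
·■·■■
·■·■■
·■·■■
·■·■■
·■·■■
·····
·■·■■
··◆★■
····■
·····

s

░░░·■·■■░░░
░░░·■·■■░░░
░░░·····░░░
░░░·■·■■░░░
░░░··□★■░░░
░░░··◆·■░░░
░░░·····░░░
░░░····■░░░
░░░░░░░░░░░
░░░░░░░░░░░
░░░░░░░░░░░

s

░░░·■·■■░░░
░░░·····░░░
░░░·■·■■░░░
░░░··□★■░░░
░░░····■░░░
░░░··◆··░░░
░░░····■░░░
░░░■■■■■░░░
░░░░░░░░░░░
░░░░░░░░░░░
░░░░░░░░░░░

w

░░░░·■·■■░░
░░░░·····░░
░░░░·■·■■░░
░░░■··□★■░░
░░░■····■░░
░░░■·◆···░░
░░░·····■░░
░░░■■■■■■░░
░░░░░░░░░░░
░░░░░░░░░░░
░░░░░░░░░░░

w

░░░░░·■·■■░
░░░░░·····░
░░░░░·■·■■░
░░░■■··□★■░
░░░■■····■░
░░░■■◆····░
░░░······■░
░░░■■■■■■■░
░░░░░░░░░░░
░░░░░░░░░░░
░░░░░░░░░░░

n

░░░░░·■·■■░
░░░░░·■·■■░
░░░░░·····░
░░░■■·■·■■░
░░░■■··□★■░
░░░■■◆···■░
░░░■■·····░
░░░······■░
░░░■■■■■■■░
░░░░░░░░░░░
░░░░░░░░░░░

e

░░░░·■·■■░░
░░░░·■·■■░░
░░░░·····░░
░░■■·■·■■░░
░░■■··□★■░░
░░■■·◆··■░░
░░■■·····░░
░░······■░░
░░■■■■■■■░░
░░░░░░░░░░░
░░░░░░░░░░░

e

░░░·■·■■░░░
░░░·■·■■░░░
░░░·····░░░
░■■·■·■■░░░
░■■··□★■░░░
░■■··◆·■░░░
░■■·····░░░
░······■░░░
░■■■■■■■░░░
░░░░░░░░░░░
░░░░░░░░░░░

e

░░·■·■■░░░░
░░·■·■■░░░░
░░·····░░░░
■■·■·■■■░░░
■■··□★■■░░░
■■···◆■■░░░
■■······░░░
······■■░░░
■■■■■■■░░░░
░░░░░░░░░░░
░░░░░░░░░░░

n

░░·■·■■░░░░
░░·■·■■░░░░
░░·■·■■░░░░
░░······░░░
■■·■·■■■░░░
■■··□◆■■░░░
■■····■■░░░
■■······░░░
······■■░░░
■■■■■■■░░░░
░░░░░░░░░░░

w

░░░·■·■■░░░
░░░·■·■■░░░
░░░·■·■■░░░
░░░······░░
░■■·■·■■■░░
░■■··◆★■■░░
░■■····■■░░
░■■······░░
░······■■░░
░■■■■■■■░░░
░░░░░░░░░░░

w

░░░░·■·■■░░
░░░░·■·■■░░
░░░░·■·■■░░
░░░■······░
░░■■·■·■■■░
░░■■·◆□★■■░
░░■■····■■░
░░■■······░
░░······■■░
░░■■■■■■■░░
░░░░░░░░░░░

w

░░░░░·■·■■░
░░░░░·■·■■░
░░░░░·■·■■░
░░░■■······
░░░■■·■·■■■
░░░■■◆·□★■■
░░░■■····■■
░░░■■······
░░░······■■
░░░■■■■■■■░
░░░░░░░░░░░

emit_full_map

░░·····░
░░·■·■■░
░░·■·■■░
░░·■·■■░
░░·■·■■░
░░·■·■■░
■■······
■■·■·■■■
■■◆·□★■■
■■····■■
■■······
······■■
■■■■■■■░

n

░░░░░·■·■■░
░░░░░·■·■■░
░░░░░·■·■■░
░░░■■·■·■■░
░░░■■······
░░░■■◆■·■■■
░░░■■··□★■■
░░░■■····■■
░░░■■······
░░░······■■
░░░■■■■■■■░

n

░░░░░·■·■■░
░░░░░·■·■■░
░░░░░·■·■■░
░░░■■·■·■■░
░░░■■·■·■■░
░░░■■◆·····
░░░■■·■·■■■
░░░■■··□★■■
░░░■■····■■
░░░■■······
░░░······■■

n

░░░░░·····░
░░░░░·■·■■░
░░░░░·■·■■░
░░░■■·■·■■░
░░░■■·■·■■░
░░░■■◆■·■■░
░░░■■······
░░░■■·■·■■■
░░░■■··□★■■
░░░■■····■■
░░░■■······

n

░░░░░░░░░░░
░░░░░·····░
░░░░░·■·■■░
░░░■■·■·■■░
░░░■■·■·■■░
░░░■■◆■·■■░
░░░■■·■·■■░
░░░■■······
░░░■■·■·■■■
░░░■■··□★■■
░░░■■····■■

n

░░░░░░░░░░░
░░░░░░░░░░░
░░░░░·····░
░░░■■·■·■■░
░░░■■·■·■■░
░░░■■◆■·■■░
░░░■■·■·■■░
░░░■■·■·■■░
░░░■■······
░░░■■·■·■■■
░░░■■··□★■■

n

░░░░░░░░░░░
░░░░░░░░░░░
░░░░░░░░░░░
░░░·······░
░░░■■·■·■■░
░░░■■◆■·■■░
░░░■■·■·■■░
░░░■■·■·■■░
░░░■■·■·■■░
░░░■■······
░░░■■·■·■■■

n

░░░░░░░░░░░
░░░░░░░░░░░
░░░░░░░░░░░
░░░·····░░░
░░░·······░
░░░■■◆■·■■░
░░░■■·■·■■░
░░░■■·■·■■░
░░░■■·■·■■░
░░░■■·■·■■░
░░░■■······

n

░░░░░░░░░░░
░░░░░░░░░░░
░░░░░░░░░░░
░░░★···■░░░
░░░·····░░░
░░░··◆····░
░░░■■·■·■■░
░░░■■·■·■■░
░░░■■·■·■■░
░░░■■·■·■■░
░░░■■·■·■■░

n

░░░░░░░░░░░
░░░░░░░░░░░
░░░░░░░░░░░
░░░····■░░░
░░░★···■░░░
░░░··◆··░░░
░░░·······░
░░░■■·■·■■░
░░░■■·■·■■░
░░░■■·■·■■░
░░░■■·■·■■░

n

■■■■■■■■■■■
░░░░░░░░░░░
░░░░░░░░░░░
░░░■■■■■░░░
░░░····■░░░
░░░★·◆·■░░░
░░░·····░░░
░░░·······░
░░░■■·■·■■░
░░░■■·■·■■░
░░░■■·■·■■░

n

■■■■■■■■■■■
■■■■■■■■■■■
░░░░░░░░░░░
░░░■■■■■░░░
░░░■■■■■░░░
░░░··◆·■░░░
░░░★···■░░░
░░░·····░░░
░░░·······░
░░░■■·■·■■░
░░░■■·■·■■░

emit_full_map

■■■■■░░░
■■■■■░░░
··◆·■░░░
★···■░░░
·····░░░
·······░
■■·■·■■░
■■·■·■■░
■■·■·■■░
■■·■·■■░
■■·■·■■░
■■······
■■·■·■■■
■■··□★■■
■■····■■
■■······
······■■
■■■■■■■░


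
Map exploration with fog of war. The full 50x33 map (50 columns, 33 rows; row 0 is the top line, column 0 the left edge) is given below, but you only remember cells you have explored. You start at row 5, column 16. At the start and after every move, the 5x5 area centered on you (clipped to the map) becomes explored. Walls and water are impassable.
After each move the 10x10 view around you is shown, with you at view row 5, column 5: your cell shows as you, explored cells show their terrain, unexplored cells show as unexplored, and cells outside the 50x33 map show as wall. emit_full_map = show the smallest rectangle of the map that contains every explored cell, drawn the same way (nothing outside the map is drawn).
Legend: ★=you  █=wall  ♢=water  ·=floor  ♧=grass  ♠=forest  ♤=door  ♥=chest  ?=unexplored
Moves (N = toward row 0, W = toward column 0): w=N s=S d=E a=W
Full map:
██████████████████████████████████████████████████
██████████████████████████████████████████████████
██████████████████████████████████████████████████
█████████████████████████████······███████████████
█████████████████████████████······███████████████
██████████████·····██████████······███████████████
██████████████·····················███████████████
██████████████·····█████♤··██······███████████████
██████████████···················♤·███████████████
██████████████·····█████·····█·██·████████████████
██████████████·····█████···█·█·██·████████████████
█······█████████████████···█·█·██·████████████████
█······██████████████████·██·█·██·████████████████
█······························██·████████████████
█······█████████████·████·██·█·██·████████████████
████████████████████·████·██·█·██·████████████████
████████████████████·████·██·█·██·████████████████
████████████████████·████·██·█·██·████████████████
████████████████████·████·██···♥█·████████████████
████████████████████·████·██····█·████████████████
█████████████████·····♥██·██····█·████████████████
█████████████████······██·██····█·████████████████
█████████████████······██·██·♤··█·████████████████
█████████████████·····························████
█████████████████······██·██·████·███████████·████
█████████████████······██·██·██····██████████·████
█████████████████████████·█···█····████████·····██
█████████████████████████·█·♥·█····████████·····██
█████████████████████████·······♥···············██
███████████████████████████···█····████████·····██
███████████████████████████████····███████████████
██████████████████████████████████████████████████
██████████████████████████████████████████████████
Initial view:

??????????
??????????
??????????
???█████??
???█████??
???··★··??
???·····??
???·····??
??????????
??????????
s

??????????
??????????
???█████??
???█████??
???·····??
???··★··??
???·····??
???·····??
??????????
??????????

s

??????????
???█████??
???█████??
???·····??
???·····??
???··★··??
???·····??
???·····??
??????????
??????????

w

??????????
??????????
???█████??
???█████??
???·····??
???··★··??
???·····??
???·····??
???·····??
??????????

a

??????????
??????????
????█████?
???██████?
???█·····?
???█·★···?
???█·····?
???█·····?
????·····?
??????????

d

??????????
??????????
???█████??
??██████??
??█·····??
??█··★··??
??█·····??
??█·····??
???·····??
??????????

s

??????????
???█████??
??██████??
??█·····??
??█·····??
??█··★··??
??█·····??
???·····??
??????????
??????????

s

???█████??
??██████??
??█·····??
??█·····??
??█·····??
??█··★··??
???·····??
???·····??
??????????
??????????

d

??█████???
?██████???
?█·····???
?█······??
?█·····█??
?█···★··??
??·····█??
??·····█??
??????????
??????????

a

???█████??
??██████??
??█·····??
??█······?
??█·····█?
??█··★···?
???·····█?
???·····█?
??????????
??????????

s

??██████??
??█·····??
??█······?
??█·····█?
??█······?
???··★··█?
???·····█?
???█████??
??????????
??????????

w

???█████??
??██████??
??█·····??
??█······?
??█·····█?
??█··★···?
???·····█?
???·····█?
???█████??
??????????

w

??????????
???█████??
??██████??
??█·····??
??█······?
??█··★··█?
??█······?
???·····█?
???·····█?
???█████??

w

??????????
??????????
???█████??
??██████??
??█·····??
??█··★···?
??█·····█?
??█······?
???·····█?
???·····█?

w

??????????
??????????
??????????
???█████??
??██████??
??█··★··??
??█······?
??█·····█?
??█······?
???·····█?

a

??????????
??????????
??????????
???██████?
???██████?
???█·★···?
???█······
???█·····█
???█······
????·····█

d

??????????
??????????
??????????
??██████??
??██████??
??█··★··??
??█······?
??█·····█?
??█······?
???·····█?

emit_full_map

██████?
██████?
█··★··?
█······
█·····█
█······
?·····█
?·····█
?█████?

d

??????????
??????????
??????????
?███████??
?███████??
?█···★·█??
?█······??
?█·····█??
?█······??
??·····█??

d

??????????
??????????
??????????
████████??
████████??
█····★██??
█·······??
█·····██??
█······???
?·····█???

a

??????????
??????????
??????????
?████████?
?████████?
?█···★·██?
?█·······?
?█·····██?
?█······??
??·····█??

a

??????????
??????????
??????????
??████████
??████████
??█··★··██
??█·······
??█·····██
??█······?
???·····█?

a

??????????
??????????
??????????
???███████
???███████
???█·★···█
???█······
???█·····█
???█······
????·····█

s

??????????
??????????
???███████
???███████
???█·····█
???█·★····
???█·····█
???█······
????·····█
????·····█

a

??????????
??????????
????██████
???███████
???██·····
???██★····
???██·····
???██·····
?????·····
?????·····

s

??????????
????██████
???███████
???██·····
???██·····
???██★····
???██·····
???██·····
?????·····
?????█████

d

??????????
???███████
??████████
??██·····█
??██······
??██·★···█
??██······
??██·····█
????·····█
????█████?

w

??????????
??????????
???███████
??████████
??██·····█
??██·★····
??██·····█
??██······
??██·····█
????·····█

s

??????????
???███████
??████████
??██·····█
??██······
??██·★···█
??██······
??██·····█
????·····█
????█████?

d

??????????
??████████
?█████████
?██·····██
?██·······
?██··★··██
?██······?
?██·····█?
???·····█?
???█████??
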